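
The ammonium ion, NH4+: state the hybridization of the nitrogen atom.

sp^3

Four σ bonds, no lone pair → sp3, tetrahedral.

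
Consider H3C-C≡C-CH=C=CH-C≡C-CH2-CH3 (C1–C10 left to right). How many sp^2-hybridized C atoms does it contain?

C1: sp3
C2: sp
C3: sp
C4: sp2 ✓
C5: sp
C6: sp2 ✓
C7: sp
C8: sp
C9: sp3
C10: sp3
C4, C6 → 2 sp2 carbons.

2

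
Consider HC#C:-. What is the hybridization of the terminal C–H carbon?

sp

The terminal C–H carbon has 2 σ bonds, plus two π bonds: steric number 2 → sp.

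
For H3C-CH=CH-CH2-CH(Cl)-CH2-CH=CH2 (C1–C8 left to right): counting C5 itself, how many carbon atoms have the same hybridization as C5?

4

C5 is sp3 (only σ bonds).
C1: sp3 ✓
C2: sp2
C3: sp2
C4: sp3 ✓
C5: sp3 ✓
C6: sp3 ✓
C7: sp2
C8: sp2
4 carbons are sp3.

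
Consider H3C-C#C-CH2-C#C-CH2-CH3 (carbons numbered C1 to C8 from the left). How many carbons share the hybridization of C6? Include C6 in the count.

4

C6 is sp (two π bonds).
C1: sp3
C2: sp ✓
C3: sp ✓
C4: sp3
C5: sp ✓
C6: sp ✓
C7: sp3
C8: sp3
4 carbons are sp.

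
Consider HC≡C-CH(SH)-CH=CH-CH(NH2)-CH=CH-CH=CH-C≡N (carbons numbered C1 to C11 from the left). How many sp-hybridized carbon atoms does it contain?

3

C1: sp ✓
C2: sp ✓
C3: sp3
C4: sp2
C5: sp2
C6: sp3
C7: sp2
C8: sp2
C9: sp2
C10: sp2
C11: sp ✓
C1, C2, C11 → 3 sp carbons.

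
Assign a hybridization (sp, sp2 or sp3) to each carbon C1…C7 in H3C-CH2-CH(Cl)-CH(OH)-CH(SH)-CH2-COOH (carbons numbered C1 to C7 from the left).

C1 is sp3: 4 σ bonds, 4 electron-density regions.
C2 (4 σ bonds) has steric number 4: sp3.
C3 has 4 σ bonds: steric number 4 → sp3.
C4 carries 4 σ bonds, giving a steric number of 4, so it is sp3.
C5 has 4 σ bonds: steric number 4 → sp3.
C6 — 4 σ bonds. Steric number 4, so sp3.
C7: 3 σ bonds, plus one π bond — 3 electron domains, sp2.

C1 sp3, C2 sp3, C3 sp3, C4 sp3, C5 sp3, C6 sp3, C7 sp2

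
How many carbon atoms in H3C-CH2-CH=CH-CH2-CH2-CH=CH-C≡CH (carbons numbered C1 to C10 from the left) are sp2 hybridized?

4

C1: sp3
C2: sp3
C3: sp2 ✓
C4: sp2 ✓
C5: sp3
C6: sp3
C7: sp2 ✓
C8: sp2 ✓
C9: sp
C10: sp
C3, C4, C7, C8 → 4 sp2 carbons.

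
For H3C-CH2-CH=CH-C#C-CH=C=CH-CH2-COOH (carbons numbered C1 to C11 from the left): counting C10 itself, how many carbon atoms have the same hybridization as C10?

C10 is sp3 (only σ bonds).
C1: sp3 ✓
C2: sp3 ✓
C3: sp2
C4: sp2
C5: sp
C6: sp
C7: sp2
C8: sp
C9: sp2
C10: sp3 ✓
C11: sp2
3 carbons are sp3.

3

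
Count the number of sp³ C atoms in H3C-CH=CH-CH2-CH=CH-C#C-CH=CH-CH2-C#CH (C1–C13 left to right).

3

C1: sp3 ✓
C2: sp2
C3: sp2
C4: sp3 ✓
C5: sp2
C6: sp2
C7: sp
C8: sp
C9: sp2
C10: sp2
C11: sp3 ✓
C12: sp
C13: sp
C1, C4, C11 → 3 sp3 carbons.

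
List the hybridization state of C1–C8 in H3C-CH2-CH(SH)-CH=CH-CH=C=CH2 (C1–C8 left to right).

C1 has 4 σ bonds: steric number 4 → sp3.
C2 — 4 σ bonds. Steric number 4, so sp3.
C3 is sp3: 4 σ bonds, 4 electron-density regions.
C4: 3 σ bonds, plus one π bond; 3 regions of electron density → sp2.
C5 — 3 σ bonds, plus one π bond. Steric number 3, so sp2.
C6 is sp2: 3 σ bonds, plus one π bond, 3 electron-density regions.
C7: 2 σ bonds, plus two π bonds — 2 electron domains, sp.
C8 has 3 σ bonds, plus one π bond: steric number 3 → sp2.

C1 sp3, C2 sp3, C3 sp3, C4 sp2, C5 sp2, C6 sp2, C7 sp, C8 sp2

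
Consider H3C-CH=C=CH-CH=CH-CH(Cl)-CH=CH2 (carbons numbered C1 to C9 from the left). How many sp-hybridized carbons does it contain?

1

C1: sp3
C2: sp2
C3: sp ✓
C4: sp2
C5: sp2
C6: sp2
C7: sp3
C8: sp2
C9: sp2
C3 → 1 sp carbon.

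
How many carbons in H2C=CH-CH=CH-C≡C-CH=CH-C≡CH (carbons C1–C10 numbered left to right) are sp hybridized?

4

C1: sp2
C2: sp2
C3: sp2
C4: sp2
C5: sp ✓
C6: sp ✓
C7: sp2
C8: sp2
C9: sp ✓
C10: sp ✓
C5, C6, C9, C10 → 4 sp carbons.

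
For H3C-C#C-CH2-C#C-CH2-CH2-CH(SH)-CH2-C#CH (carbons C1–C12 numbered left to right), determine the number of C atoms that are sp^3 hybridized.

6

C1: sp3 ✓
C2: sp
C3: sp
C4: sp3 ✓
C5: sp
C6: sp
C7: sp3 ✓
C8: sp3 ✓
C9: sp3 ✓
C10: sp3 ✓
C11: sp
C12: sp
C1, C4, C7, C8, C9, C10 → 6 sp3 carbons.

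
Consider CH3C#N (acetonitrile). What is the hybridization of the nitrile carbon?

The nitrile carbon carries 2 σ bonds, plus two π bonds, giving a steric number of 2, so it is sp.

sp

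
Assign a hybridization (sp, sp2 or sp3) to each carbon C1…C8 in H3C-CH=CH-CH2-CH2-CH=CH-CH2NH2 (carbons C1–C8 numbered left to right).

C1: 4 σ bonds; 4 regions of electron density → sp3.
C2 (3 σ bonds, plus one π bond) has steric number 3: sp2.
C3 is sp2: 3 σ bonds, plus one π bond, 3 electron-density regions.
C4 has 4 σ bonds: steric number 4 → sp3.
C5 (4 σ bonds) has steric number 4: sp3.
C6: 3 σ bonds, plus one π bond — 3 electron domains, sp2.
C7 carries 3 σ bonds, plus one π bond, giving a steric number of 3, so it is sp2.
C8 carries 4 σ bonds, giving a steric number of 4, so it is sp3.

C1 sp3, C2 sp2, C3 sp2, C4 sp3, C5 sp3, C6 sp2, C7 sp2, C8 sp3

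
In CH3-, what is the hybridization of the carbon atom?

sp^3

Three σ bonds + one lone pair = steric number 4 → sp3, pyramidal.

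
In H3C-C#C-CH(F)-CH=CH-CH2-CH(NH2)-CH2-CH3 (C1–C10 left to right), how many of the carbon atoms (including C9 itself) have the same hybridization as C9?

C9 is sp3 (only σ bonds).
C1: sp3 ✓
C2: sp
C3: sp
C4: sp3 ✓
C5: sp2
C6: sp2
C7: sp3 ✓
C8: sp3 ✓
C9: sp3 ✓
C10: sp3 ✓
6 carbons are sp3.

6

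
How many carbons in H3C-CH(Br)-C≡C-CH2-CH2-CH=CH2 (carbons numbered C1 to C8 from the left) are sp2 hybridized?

2

C1: sp3
C2: sp3
C3: sp
C4: sp
C5: sp3
C6: sp3
C7: sp2 ✓
C8: sp2 ✓
C7, C8 → 2 sp2 carbons.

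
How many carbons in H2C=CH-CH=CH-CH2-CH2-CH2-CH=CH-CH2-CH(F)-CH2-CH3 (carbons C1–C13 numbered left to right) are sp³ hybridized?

7

C1: sp2
C2: sp2
C3: sp2
C4: sp2
C5: sp3 ✓
C6: sp3 ✓
C7: sp3 ✓
C8: sp2
C9: sp2
C10: sp3 ✓
C11: sp3 ✓
C12: sp3 ✓
C13: sp3 ✓
C5, C6, C7, C10, C11, C12, C13 → 7 sp3 carbons.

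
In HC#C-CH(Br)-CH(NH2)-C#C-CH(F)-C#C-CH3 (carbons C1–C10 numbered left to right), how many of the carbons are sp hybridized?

C1: sp ✓
C2: sp ✓
C3: sp3
C4: sp3
C5: sp ✓
C6: sp ✓
C7: sp3
C8: sp ✓
C9: sp ✓
C10: sp3
C1, C2, C5, C6, C8, C9 → 6 sp carbons.

6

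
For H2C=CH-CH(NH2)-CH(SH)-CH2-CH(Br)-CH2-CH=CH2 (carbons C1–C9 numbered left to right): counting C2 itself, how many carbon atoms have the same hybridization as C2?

4

C2 is sp2 (one π bond).
C1: sp2 ✓
C2: sp2 ✓
C3: sp3
C4: sp3
C5: sp3
C6: sp3
C7: sp3
C8: sp2 ✓
C9: sp2 ✓
4 carbons are sp2.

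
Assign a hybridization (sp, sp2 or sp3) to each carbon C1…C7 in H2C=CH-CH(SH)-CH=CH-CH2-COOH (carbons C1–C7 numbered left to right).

C1: 3 σ bonds, plus one π bond; 3 regions of electron density → sp2.
C2 carries 3 σ bonds, plus one π bond, giving a steric number of 3, so it is sp2.
C3: 4 σ bonds; 4 regions of electron density → sp3.
C4: 3 σ bonds, plus one π bond; 3 regions of electron density → sp2.
C5: 3 σ bonds, plus one π bond — 3 electron domains, sp2.
C6: 4 σ bonds; 4 regions of electron density → sp3.
C7 carries 3 σ bonds, plus one π bond, giving a steric number of 3, so it is sp2.

C1 sp2, C2 sp2, C3 sp3, C4 sp2, C5 sp2, C6 sp3, C7 sp2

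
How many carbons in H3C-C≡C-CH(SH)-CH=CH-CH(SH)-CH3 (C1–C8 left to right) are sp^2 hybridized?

C1: sp3
C2: sp
C3: sp
C4: sp3
C5: sp2 ✓
C6: sp2 ✓
C7: sp3
C8: sp3
C5, C6 → 2 sp2 carbons.

2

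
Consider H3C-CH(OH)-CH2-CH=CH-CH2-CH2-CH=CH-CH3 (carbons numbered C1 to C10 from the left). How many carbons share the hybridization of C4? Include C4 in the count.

C4 is sp2 (one π bond).
C1: sp3
C2: sp3
C3: sp3
C4: sp2 ✓
C5: sp2 ✓
C6: sp3
C7: sp3
C8: sp2 ✓
C9: sp2 ✓
C10: sp3
4 carbons are sp2.

4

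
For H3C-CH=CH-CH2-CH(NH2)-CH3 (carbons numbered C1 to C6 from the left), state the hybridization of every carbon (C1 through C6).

C1 sp3, C2 sp2, C3 sp2, C4 sp3, C5 sp3, C6 sp3

C1 (4 σ bonds) has steric number 4: sp3.
C2: 3 σ bonds, plus one π bond; 3 regions of electron density → sp2.
C3 (3 σ bonds, plus one π bond) has steric number 3: sp2.
C4 has 4 σ bonds: steric number 4 → sp3.
C5: 4 σ bonds; 4 regions of electron density → sp3.
C6: 4 σ bonds — 4 electron domains, sp3.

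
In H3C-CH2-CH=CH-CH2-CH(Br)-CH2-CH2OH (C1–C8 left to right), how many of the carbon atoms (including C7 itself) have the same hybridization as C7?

C7 is sp3 (only σ bonds).
C1: sp3 ✓
C2: sp3 ✓
C3: sp2
C4: sp2
C5: sp3 ✓
C6: sp3 ✓
C7: sp3 ✓
C8: sp3 ✓
6 carbons are sp3.

6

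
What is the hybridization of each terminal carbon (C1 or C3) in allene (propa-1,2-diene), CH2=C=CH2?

sp^2

Each terminal carbon (C1 or C3) has 3 σ bonds, plus one π bond: steric number 3 → sp2.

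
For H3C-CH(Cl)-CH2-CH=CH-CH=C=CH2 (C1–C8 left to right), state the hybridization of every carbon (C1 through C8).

C1 sp3, C2 sp3, C3 sp3, C4 sp2, C5 sp2, C6 sp2, C7 sp, C8 sp2

C1: 4 σ bonds — 4 electron domains, sp3.
C2: 4 σ bonds; 4 regions of electron density → sp3.
C3 is sp3: 4 σ bonds, 4 electron-density regions.
C4 has 3 σ bonds, plus one π bond: steric number 3 → sp2.
C5 carries 3 σ bonds, plus one π bond, giving a steric number of 3, so it is sp2.
C6 has 3 σ bonds, plus one π bond: steric number 3 → sp2.
C7 (2 σ bonds, plus two π bonds) has steric number 2: sp.
C8 — 3 σ bonds, plus one π bond. Steric number 3, so sp2.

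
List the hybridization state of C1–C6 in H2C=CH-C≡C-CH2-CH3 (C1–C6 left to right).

C1 sp2, C2 sp2, C3 sp, C4 sp, C5 sp3, C6 sp3

C1 — 3 σ bonds, plus one π bond. Steric number 3, so sp2.
C2 is sp2: 3 σ bonds, plus one π bond, 3 electron-density regions.
C3: 2 σ bonds, plus two π bonds; 2 regions of electron density → sp.
C4 is sp: 2 σ bonds, plus two π bonds, 2 electron-density regions.
C5 — 4 σ bonds. Steric number 4, so sp3.
C6 has 4 σ bonds: steric number 4 → sp3.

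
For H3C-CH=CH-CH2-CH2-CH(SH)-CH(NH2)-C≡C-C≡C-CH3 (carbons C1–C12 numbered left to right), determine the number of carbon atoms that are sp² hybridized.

C1: sp3
C2: sp2 ✓
C3: sp2 ✓
C4: sp3
C5: sp3
C6: sp3
C7: sp3
C8: sp
C9: sp
C10: sp
C11: sp
C12: sp3
C2, C3 → 2 sp2 carbons.

2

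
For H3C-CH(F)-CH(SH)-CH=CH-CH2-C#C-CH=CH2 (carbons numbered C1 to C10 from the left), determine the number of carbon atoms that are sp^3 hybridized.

C1: sp3 ✓
C2: sp3 ✓
C3: sp3 ✓
C4: sp2
C5: sp2
C6: sp3 ✓
C7: sp
C8: sp
C9: sp2
C10: sp2
C1, C2, C3, C6 → 4 sp3 carbons.

4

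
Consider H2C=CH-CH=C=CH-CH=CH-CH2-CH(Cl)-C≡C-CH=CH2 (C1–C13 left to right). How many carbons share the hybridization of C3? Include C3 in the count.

C3 is sp2 (one π bond).
C1: sp2 ✓
C2: sp2 ✓
C3: sp2 ✓
C4: sp
C5: sp2 ✓
C6: sp2 ✓
C7: sp2 ✓
C8: sp3
C9: sp3
C10: sp
C11: sp
C12: sp2 ✓
C13: sp2 ✓
8 carbons are sp2.

8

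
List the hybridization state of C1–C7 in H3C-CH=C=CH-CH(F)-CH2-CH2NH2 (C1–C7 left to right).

C1 carries 4 σ bonds, giving a steric number of 4, so it is sp3.
C2 is sp2: 3 σ bonds, plus one π bond, 3 electron-density regions.
C3 — 2 σ bonds, plus two π bonds. Steric number 2, so sp.
C4: 3 σ bonds, plus one π bond — 3 electron domains, sp2.
C5 is sp3: 4 σ bonds, 4 electron-density regions.
C6 — 4 σ bonds. Steric number 4, so sp3.
C7 has 4 σ bonds: steric number 4 → sp3.

C1 sp3, C2 sp2, C3 sp, C4 sp2, C5 sp3, C6 sp3, C7 sp3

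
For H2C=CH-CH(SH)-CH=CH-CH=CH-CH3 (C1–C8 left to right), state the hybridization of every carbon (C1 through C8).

C1 (3 σ bonds, plus one π bond) has steric number 3: sp2.
C2 — 3 σ bonds, plus one π bond. Steric number 3, so sp2.
C3: 4 σ bonds — 4 electron domains, sp3.
C4 has 3 σ bonds, plus one π bond: steric number 3 → sp2.
C5 is sp2: 3 σ bonds, plus one π bond, 3 electron-density regions.
C6: 3 σ bonds, plus one π bond; 3 regions of electron density → sp2.
C7 is sp2: 3 σ bonds, plus one π bond, 3 electron-density regions.
C8: 4 σ bonds — 4 electron domains, sp3.

C1 sp2, C2 sp2, C3 sp3, C4 sp2, C5 sp2, C6 sp2, C7 sp2, C8 sp3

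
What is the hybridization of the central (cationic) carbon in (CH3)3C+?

sp2

Three σ bonds and an empty p orbital; no lone pair → steric number 3 → sp2 and planar.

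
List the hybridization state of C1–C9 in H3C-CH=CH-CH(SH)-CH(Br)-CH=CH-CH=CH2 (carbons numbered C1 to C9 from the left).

C1 sp3, C2 sp2, C3 sp2, C4 sp3, C5 sp3, C6 sp2, C7 sp2, C8 sp2, C9 sp2

C1 has 4 σ bonds: steric number 4 → sp3.
C2 has 3 σ bonds, plus one π bond: steric number 3 → sp2.
C3: 3 σ bonds, plus one π bond; 3 regions of electron density → sp2.
C4 (4 σ bonds) has steric number 4: sp3.
C5 has 4 σ bonds: steric number 4 → sp3.
C6 carries 3 σ bonds, plus one π bond, giving a steric number of 3, so it is sp2.
C7 carries 3 σ bonds, plus one π bond, giving a steric number of 3, so it is sp2.
C8: 3 σ bonds, plus one π bond; 3 regions of electron density → sp2.
C9 (3 σ bonds, plus one π bond) has steric number 3: sp2.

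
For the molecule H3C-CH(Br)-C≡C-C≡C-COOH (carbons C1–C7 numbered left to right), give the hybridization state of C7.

sp²

C7 has 3 σ bonds, plus one π bond: steric number 3 → sp2.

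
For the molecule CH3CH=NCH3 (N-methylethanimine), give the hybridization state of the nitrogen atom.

Two σ bonds + one lone pair = steric number 3 → sp2.

sp2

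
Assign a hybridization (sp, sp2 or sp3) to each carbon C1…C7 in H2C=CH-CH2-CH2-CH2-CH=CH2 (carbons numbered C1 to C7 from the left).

C1 sp2, C2 sp2, C3 sp3, C4 sp3, C5 sp3, C6 sp2, C7 sp2

C1 (3 σ bonds, plus one π bond) has steric number 3: sp2.
C2 has 3 σ bonds, plus one π bond: steric number 3 → sp2.
C3 (4 σ bonds) has steric number 4: sp3.
C4 — 4 σ bonds. Steric number 4, so sp3.
C5: 4 σ bonds; 4 regions of electron density → sp3.
C6 carries 3 σ bonds, plus one π bond, giving a steric number of 3, so it is sp2.
C7 — 3 σ bonds, plus one π bond. Steric number 3, so sp2.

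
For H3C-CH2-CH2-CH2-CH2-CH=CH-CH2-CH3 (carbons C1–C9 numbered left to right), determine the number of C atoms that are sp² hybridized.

2

C1: sp3
C2: sp3
C3: sp3
C4: sp3
C5: sp3
C6: sp2 ✓
C7: sp2 ✓
C8: sp3
C9: sp3
C6, C7 → 2 sp2 carbons.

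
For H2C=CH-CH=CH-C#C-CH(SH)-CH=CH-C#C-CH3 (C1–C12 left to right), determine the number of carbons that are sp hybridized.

4

C1: sp2
C2: sp2
C3: sp2
C4: sp2
C5: sp ✓
C6: sp ✓
C7: sp3
C8: sp2
C9: sp2
C10: sp ✓
C11: sp ✓
C12: sp3
C5, C6, C10, C11 → 4 sp carbons.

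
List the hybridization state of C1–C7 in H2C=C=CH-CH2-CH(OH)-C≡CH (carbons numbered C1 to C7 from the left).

C1 is sp2: 3 σ bonds, plus one π bond, 3 electron-density regions.
C2 is sp: 2 σ bonds, plus two π bonds, 2 electron-density regions.
C3 — 3 σ bonds, plus one π bond. Steric number 3, so sp2.
C4: 4 σ bonds; 4 regions of electron density → sp3.
C5 carries 4 σ bonds, giving a steric number of 4, so it is sp3.
C6 carries 2 σ bonds, plus two π bonds, giving a steric number of 2, so it is sp.
C7 (2 σ bonds, plus two π bonds) has steric number 2: sp.

C1 sp2, C2 sp, C3 sp2, C4 sp3, C5 sp3, C6 sp, C7 sp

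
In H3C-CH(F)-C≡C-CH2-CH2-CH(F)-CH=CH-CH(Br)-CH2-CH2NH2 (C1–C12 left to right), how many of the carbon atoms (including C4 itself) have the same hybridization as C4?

2

C4 is sp (two π bonds).
C1: sp3
C2: sp3
C3: sp ✓
C4: sp ✓
C5: sp3
C6: sp3
C7: sp3
C8: sp2
C9: sp2
C10: sp3
C11: sp3
C12: sp3
2 carbons are sp.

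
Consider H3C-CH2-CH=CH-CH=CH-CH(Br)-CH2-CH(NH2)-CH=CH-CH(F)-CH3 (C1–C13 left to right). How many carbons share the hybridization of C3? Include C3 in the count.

6

C3 is sp2 (one π bond).
C1: sp3
C2: sp3
C3: sp2 ✓
C4: sp2 ✓
C5: sp2 ✓
C6: sp2 ✓
C7: sp3
C8: sp3
C9: sp3
C10: sp2 ✓
C11: sp2 ✓
C12: sp3
C13: sp3
6 carbons are sp2.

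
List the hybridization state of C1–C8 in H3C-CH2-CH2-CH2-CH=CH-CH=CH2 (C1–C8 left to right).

C1 (4 σ bonds) has steric number 4: sp3.
C2 carries 4 σ bonds, giving a steric number of 4, so it is sp3.
C3: 4 σ bonds — 4 electron domains, sp3.
C4: 4 σ bonds; 4 regions of electron density → sp3.
C5 — 3 σ bonds, plus one π bond. Steric number 3, so sp2.
C6 — 3 σ bonds, plus one π bond. Steric number 3, so sp2.
C7 carries 3 σ bonds, plus one π bond, giving a steric number of 3, so it is sp2.
C8: 3 σ bonds, plus one π bond — 3 electron domains, sp2.

C1 sp3, C2 sp3, C3 sp3, C4 sp3, C5 sp2, C6 sp2, C7 sp2, C8 sp2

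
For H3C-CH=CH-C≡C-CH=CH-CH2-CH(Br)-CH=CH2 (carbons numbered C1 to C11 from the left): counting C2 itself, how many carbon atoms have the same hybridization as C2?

6

C2 is sp2 (one π bond).
C1: sp3
C2: sp2 ✓
C3: sp2 ✓
C4: sp
C5: sp
C6: sp2 ✓
C7: sp2 ✓
C8: sp3
C9: sp3
C10: sp2 ✓
C11: sp2 ✓
6 carbons are sp2.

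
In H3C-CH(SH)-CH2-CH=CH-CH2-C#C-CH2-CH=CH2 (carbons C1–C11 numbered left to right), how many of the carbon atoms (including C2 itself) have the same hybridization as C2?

5

C2 is sp3 (only σ bonds).
C1: sp3 ✓
C2: sp3 ✓
C3: sp3 ✓
C4: sp2
C5: sp2
C6: sp3 ✓
C7: sp
C8: sp
C9: sp3 ✓
C10: sp2
C11: sp2
5 carbons are sp3.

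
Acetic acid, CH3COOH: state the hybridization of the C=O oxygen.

The C=O oxygen: 1 σ bond and 2 lone pairs, plus one π bond — 3 electron domains, sp2.

sp^2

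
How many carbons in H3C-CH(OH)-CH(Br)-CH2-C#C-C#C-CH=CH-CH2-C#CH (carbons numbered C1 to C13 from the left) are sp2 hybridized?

2

C1: sp3
C2: sp3
C3: sp3
C4: sp3
C5: sp
C6: sp
C7: sp
C8: sp
C9: sp2 ✓
C10: sp2 ✓
C11: sp3
C12: sp
C13: sp
C9, C10 → 2 sp2 carbons.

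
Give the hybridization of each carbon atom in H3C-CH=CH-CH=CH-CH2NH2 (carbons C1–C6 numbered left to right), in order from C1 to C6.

C1 sp3, C2 sp2, C3 sp2, C4 sp2, C5 sp2, C6 sp3

C1 has 4 σ bonds: steric number 4 → sp3.
C2 carries 3 σ bonds, plus one π bond, giving a steric number of 3, so it is sp2.
C3 — 3 σ bonds, plus one π bond. Steric number 3, so sp2.
C4: 3 σ bonds, plus one π bond — 3 electron domains, sp2.
C5: 3 σ bonds, plus one π bond; 3 regions of electron density → sp2.
C6: 4 σ bonds; 4 regions of electron density → sp3.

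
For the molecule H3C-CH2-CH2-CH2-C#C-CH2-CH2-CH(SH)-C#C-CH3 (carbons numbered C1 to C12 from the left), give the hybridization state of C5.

C5 — 2 σ bonds, plus two π bonds. Steric number 2, so sp.

sp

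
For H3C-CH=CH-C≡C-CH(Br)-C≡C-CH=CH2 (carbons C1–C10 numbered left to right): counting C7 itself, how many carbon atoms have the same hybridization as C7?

4

C7 is sp (two π bonds).
C1: sp3
C2: sp2
C3: sp2
C4: sp ✓
C5: sp ✓
C6: sp3
C7: sp ✓
C8: sp ✓
C9: sp2
C10: sp2
4 carbons are sp.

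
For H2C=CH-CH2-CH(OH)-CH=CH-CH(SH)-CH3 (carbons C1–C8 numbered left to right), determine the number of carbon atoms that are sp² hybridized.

4

C1: sp2 ✓
C2: sp2 ✓
C3: sp3
C4: sp3
C5: sp2 ✓
C6: sp2 ✓
C7: sp3
C8: sp3
C1, C2, C5, C6 → 4 sp2 carbons.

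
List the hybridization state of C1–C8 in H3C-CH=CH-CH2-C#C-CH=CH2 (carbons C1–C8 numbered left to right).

C1: 4 σ bonds; 4 regions of electron density → sp3.
C2 has 3 σ bonds, plus one π bond: steric number 3 → sp2.
C3 has 3 σ bonds, plus one π bond: steric number 3 → sp2.
C4 carries 4 σ bonds, giving a steric number of 4, so it is sp3.
C5 — 2 σ bonds, plus two π bonds. Steric number 2, so sp.
C6: 2 σ bonds, plus two π bonds; 2 regions of electron density → sp.
C7 (3 σ bonds, plus one π bond) has steric number 3: sp2.
C8: 3 σ bonds, plus one π bond; 3 regions of electron density → sp2.

C1 sp3, C2 sp2, C3 sp2, C4 sp3, C5 sp, C6 sp, C7 sp2, C8 sp2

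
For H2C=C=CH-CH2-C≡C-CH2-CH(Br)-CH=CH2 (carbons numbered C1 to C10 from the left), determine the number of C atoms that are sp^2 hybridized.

4

C1: sp2 ✓
C2: sp
C3: sp2 ✓
C4: sp3
C5: sp
C6: sp
C7: sp3
C8: sp3
C9: sp2 ✓
C10: sp2 ✓
C1, C3, C9, C10 → 4 sp2 carbons.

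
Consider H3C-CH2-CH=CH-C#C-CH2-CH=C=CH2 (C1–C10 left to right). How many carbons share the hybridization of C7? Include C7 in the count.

C7 is sp3 (only σ bonds).
C1: sp3 ✓
C2: sp3 ✓
C3: sp2
C4: sp2
C5: sp
C6: sp
C7: sp3 ✓
C8: sp2
C9: sp
C10: sp2
3 carbons are sp3.

3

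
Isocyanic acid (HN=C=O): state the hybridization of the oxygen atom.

The oxygen atom: 1 σ bond and 2 lone pairs, plus one π bond; 3 regions of electron density → sp2.

sp²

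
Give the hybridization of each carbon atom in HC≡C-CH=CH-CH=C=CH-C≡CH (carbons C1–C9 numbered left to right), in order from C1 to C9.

C1 sp, C2 sp, C3 sp2, C4 sp2, C5 sp2, C6 sp, C7 sp2, C8 sp, C9 sp

C1 is sp: 2 σ bonds, plus two π bonds, 2 electron-density regions.
C2 carries 2 σ bonds, plus two π bonds, giving a steric number of 2, so it is sp.
C3 — 3 σ bonds, plus one π bond. Steric number 3, so sp2.
C4 — 3 σ bonds, plus one π bond. Steric number 3, so sp2.
C5: 3 σ bonds, plus one π bond; 3 regions of electron density → sp2.
C6: 2 σ bonds, plus two π bonds; 2 regions of electron density → sp.
C7 has 3 σ bonds, plus one π bond: steric number 3 → sp2.
C8 is sp: 2 σ bonds, plus two π bonds, 2 electron-density regions.
C9 has 2 σ bonds, plus two π bonds: steric number 2 → sp.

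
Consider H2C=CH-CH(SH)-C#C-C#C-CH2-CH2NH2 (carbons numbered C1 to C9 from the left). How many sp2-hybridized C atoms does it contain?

C1: sp2 ✓
C2: sp2 ✓
C3: sp3
C4: sp
C5: sp
C6: sp
C7: sp
C8: sp3
C9: sp3
C1, C2 → 2 sp2 carbons.

2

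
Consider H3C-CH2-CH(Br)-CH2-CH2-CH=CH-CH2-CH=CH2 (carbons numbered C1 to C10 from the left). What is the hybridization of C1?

C1 has 4 σ bonds: steric number 4 → sp3.

sp3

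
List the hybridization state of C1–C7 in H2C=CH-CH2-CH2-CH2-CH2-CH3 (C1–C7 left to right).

C1 sp2, C2 sp2, C3 sp3, C4 sp3, C5 sp3, C6 sp3, C7 sp3

C1 is sp2: 3 σ bonds, plus one π bond, 3 electron-density regions.
C2 — 3 σ bonds, plus one π bond. Steric number 3, so sp2.
C3: 4 σ bonds — 4 electron domains, sp3.
C4 has 4 σ bonds: steric number 4 → sp3.
C5 (4 σ bonds) has steric number 4: sp3.
C6: 4 σ bonds; 4 regions of electron density → sp3.
C7: 4 σ bonds; 4 regions of electron density → sp3.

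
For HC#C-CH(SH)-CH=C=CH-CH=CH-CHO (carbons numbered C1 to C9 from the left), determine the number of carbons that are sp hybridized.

3

C1: sp ✓
C2: sp ✓
C3: sp3
C4: sp2
C5: sp ✓
C6: sp2
C7: sp2
C8: sp2
C9: sp2
C1, C2, C5 → 3 sp carbons.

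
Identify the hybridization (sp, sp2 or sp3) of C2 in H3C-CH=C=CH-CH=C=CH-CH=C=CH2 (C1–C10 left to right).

C2 has 3 σ bonds, plus one π bond: steric number 3 → sp2.

sp²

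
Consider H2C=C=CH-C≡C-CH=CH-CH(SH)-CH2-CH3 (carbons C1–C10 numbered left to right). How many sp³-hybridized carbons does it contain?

3

C1: sp2
C2: sp
C3: sp2
C4: sp
C5: sp
C6: sp2
C7: sp2
C8: sp3 ✓
C9: sp3 ✓
C10: sp3 ✓
C8, C9, C10 → 3 sp3 carbons.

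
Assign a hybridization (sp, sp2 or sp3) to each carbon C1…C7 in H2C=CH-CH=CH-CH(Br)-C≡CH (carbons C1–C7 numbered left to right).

C1 — 3 σ bonds, plus one π bond. Steric number 3, so sp2.
C2 has 3 σ bonds, plus one π bond: steric number 3 → sp2.
C3: 3 σ bonds, plus one π bond; 3 regions of electron density → sp2.
C4 (3 σ bonds, plus one π bond) has steric number 3: sp2.
C5 — 4 σ bonds. Steric number 4, so sp3.
C6 is sp: 2 σ bonds, plus two π bonds, 2 electron-density regions.
C7: 2 σ bonds, plus two π bonds — 2 electron domains, sp.

C1 sp2, C2 sp2, C3 sp2, C4 sp2, C5 sp3, C6 sp, C7 sp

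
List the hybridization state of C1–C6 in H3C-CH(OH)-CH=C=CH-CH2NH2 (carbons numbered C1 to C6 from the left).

C1 — 4 σ bonds. Steric number 4, so sp3.
C2 carries 4 σ bonds, giving a steric number of 4, so it is sp3.
C3 (3 σ bonds, plus one π bond) has steric number 3: sp2.
C4 has 2 σ bonds, plus two π bonds: steric number 2 → sp.
C5 has 3 σ bonds, plus one π bond: steric number 3 → sp2.
C6 (4 σ bonds) has steric number 4: sp3.

C1 sp3, C2 sp3, C3 sp2, C4 sp, C5 sp2, C6 sp3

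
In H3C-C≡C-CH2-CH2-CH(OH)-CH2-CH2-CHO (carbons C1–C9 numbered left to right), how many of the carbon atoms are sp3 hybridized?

6

C1: sp3 ✓
C2: sp
C3: sp
C4: sp3 ✓
C5: sp3 ✓
C6: sp3 ✓
C7: sp3 ✓
C8: sp3 ✓
C9: sp2
C1, C4, C5, C6, C7, C8 → 6 sp3 carbons.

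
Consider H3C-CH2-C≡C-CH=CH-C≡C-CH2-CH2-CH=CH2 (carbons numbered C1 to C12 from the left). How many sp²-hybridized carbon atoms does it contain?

4

C1: sp3
C2: sp3
C3: sp
C4: sp
C5: sp2 ✓
C6: sp2 ✓
C7: sp
C8: sp
C9: sp3
C10: sp3
C11: sp2 ✓
C12: sp2 ✓
C5, C6, C11, C12 → 4 sp2 carbons.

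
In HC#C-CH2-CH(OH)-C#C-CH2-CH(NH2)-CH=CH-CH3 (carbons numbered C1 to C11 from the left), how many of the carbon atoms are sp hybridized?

4

C1: sp ✓
C2: sp ✓
C3: sp3
C4: sp3
C5: sp ✓
C6: sp ✓
C7: sp3
C8: sp3
C9: sp2
C10: sp2
C11: sp3
C1, C2, C5, C6 → 4 sp carbons.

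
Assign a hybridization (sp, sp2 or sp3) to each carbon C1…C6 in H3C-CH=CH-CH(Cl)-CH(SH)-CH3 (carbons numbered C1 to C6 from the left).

C1 is sp3: 4 σ bonds, 4 electron-density regions.
C2 carries 3 σ bonds, plus one π bond, giving a steric number of 3, so it is sp2.
C3 is sp2: 3 σ bonds, plus one π bond, 3 electron-density regions.
C4: 4 σ bonds — 4 electron domains, sp3.
C5: 4 σ bonds; 4 regions of electron density → sp3.
C6: 4 σ bonds; 4 regions of electron density → sp3.

C1 sp3, C2 sp2, C3 sp2, C4 sp3, C5 sp3, C6 sp3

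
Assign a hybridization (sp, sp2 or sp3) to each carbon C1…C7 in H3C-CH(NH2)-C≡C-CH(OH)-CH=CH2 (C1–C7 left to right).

C1 (4 σ bonds) has steric number 4: sp3.
C2 — 4 σ bonds. Steric number 4, so sp3.
C3 — 2 σ bonds, plus two π bonds. Steric number 2, so sp.
C4 — 2 σ bonds, plus two π bonds. Steric number 2, so sp.
C5 is sp3: 4 σ bonds, 4 electron-density regions.
C6 carries 3 σ bonds, plus one π bond, giving a steric number of 3, so it is sp2.
C7: 3 σ bonds, plus one π bond — 3 electron domains, sp2.

C1 sp3, C2 sp3, C3 sp, C4 sp, C5 sp3, C6 sp2, C7 sp2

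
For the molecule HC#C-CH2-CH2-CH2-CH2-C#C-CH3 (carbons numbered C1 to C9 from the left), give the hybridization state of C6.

C6 is sp3: 4 σ bonds, 4 electron-density regions.

sp³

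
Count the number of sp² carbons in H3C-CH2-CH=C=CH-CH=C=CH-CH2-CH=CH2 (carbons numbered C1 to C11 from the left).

C1: sp3
C2: sp3
C3: sp2 ✓
C4: sp
C5: sp2 ✓
C6: sp2 ✓
C7: sp
C8: sp2 ✓
C9: sp3
C10: sp2 ✓
C11: sp2 ✓
C3, C5, C6, C8, C10, C11 → 6 sp2 carbons.

6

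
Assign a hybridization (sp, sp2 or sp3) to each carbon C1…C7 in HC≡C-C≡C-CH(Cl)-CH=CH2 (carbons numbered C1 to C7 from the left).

C1 sp, C2 sp, C3 sp, C4 sp, C5 sp3, C6 sp2, C7 sp2

C1: 2 σ bonds, plus two π bonds; 2 regions of electron density → sp.
C2 — 2 σ bonds, plus two π bonds. Steric number 2, so sp.
C3 is sp: 2 σ bonds, plus two π bonds, 2 electron-density regions.
C4: 2 σ bonds, plus two π bonds; 2 regions of electron density → sp.
C5 carries 4 σ bonds, giving a steric number of 4, so it is sp3.
C6 is sp2: 3 σ bonds, plus one π bond, 3 electron-density regions.
C7 carries 3 σ bonds, plus one π bond, giving a steric number of 3, so it is sp2.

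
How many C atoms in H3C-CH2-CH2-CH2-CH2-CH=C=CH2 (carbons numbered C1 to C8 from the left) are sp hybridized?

C1: sp3
C2: sp3
C3: sp3
C4: sp3
C5: sp3
C6: sp2
C7: sp ✓
C8: sp2
C7 → 1 sp carbon.

1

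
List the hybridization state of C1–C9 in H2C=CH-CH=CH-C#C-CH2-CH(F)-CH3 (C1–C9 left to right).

C1 sp2, C2 sp2, C3 sp2, C4 sp2, C5 sp, C6 sp, C7 sp3, C8 sp3, C9 sp3

C1 is sp2: 3 σ bonds, plus one π bond, 3 electron-density regions.
C2: 3 σ bonds, plus one π bond; 3 regions of electron density → sp2.
C3 (3 σ bonds, plus one π bond) has steric number 3: sp2.
C4 is sp2: 3 σ bonds, plus one π bond, 3 electron-density regions.
C5: 2 σ bonds, plus two π bonds — 2 electron domains, sp.
C6: 2 σ bonds, plus two π bonds; 2 regions of electron density → sp.
C7: 4 σ bonds — 4 electron domains, sp3.
C8: 4 σ bonds; 4 regions of electron density → sp3.
C9: 4 σ bonds — 4 electron domains, sp3.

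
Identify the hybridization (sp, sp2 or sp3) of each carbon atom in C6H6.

Every ring carbon has three σ bonds and contributes one p electron to the aromatic π system.

sp2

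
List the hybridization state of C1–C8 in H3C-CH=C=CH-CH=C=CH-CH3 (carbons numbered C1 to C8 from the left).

C1: 4 σ bonds; 4 regions of electron density → sp3.
C2 is sp2: 3 σ bonds, plus one π bond, 3 electron-density regions.
C3 (2 σ bonds, plus two π bonds) has steric number 2: sp.
C4: 3 σ bonds, plus one π bond; 3 regions of electron density → sp2.
C5 is sp2: 3 σ bonds, plus one π bond, 3 electron-density regions.
C6 carries 2 σ bonds, plus two π bonds, giving a steric number of 2, so it is sp.
C7: 3 σ bonds, plus one π bond; 3 regions of electron density → sp2.
C8 is sp3: 4 σ bonds, 4 electron-density regions.

C1 sp3, C2 sp2, C3 sp, C4 sp2, C5 sp2, C6 sp, C7 sp2, C8 sp3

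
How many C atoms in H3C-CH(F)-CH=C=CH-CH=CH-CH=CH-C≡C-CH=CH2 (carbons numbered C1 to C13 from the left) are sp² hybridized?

C1: sp3
C2: sp3
C3: sp2 ✓
C4: sp
C5: sp2 ✓
C6: sp2 ✓
C7: sp2 ✓
C8: sp2 ✓
C9: sp2 ✓
C10: sp
C11: sp
C12: sp2 ✓
C13: sp2 ✓
C3, C5, C6, C7, C8, C9, C12, C13 → 8 sp2 carbons.

8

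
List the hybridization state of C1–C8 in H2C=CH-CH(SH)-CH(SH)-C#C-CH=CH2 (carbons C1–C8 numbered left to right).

C1 has 3 σ bonds, plus one π bond: steric number 3 → sp2.
C2: 3 σ bonds, plus one π bond; 3 regions of electron density → sp2.
C3: 4 σ bonds; 4 regions of electron density → sp3.
C4: 4 σ bonds; 4 regions of electron density → sp3.
C5 is sp: 2 σ bonds, plus two π bonds, 2 electron-density regions.
C6 carries 2 σ bonds, plus two π bonds, giving a steric number of 2, so it is sp.
C7 is sp2: 3 σ bonds, plus one π bond, 3 electron-density regions.
C8 (3 σ bonds, plus one π bond) has steric number 3: sp2.

C1 sp2, C2 sp2, C3 sp3, C4 sp3, C5 sp, C6 sp, C7 sp2, C8 sp2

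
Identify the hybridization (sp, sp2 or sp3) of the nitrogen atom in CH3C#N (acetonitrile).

N has one σ bond and one lone pair: steric number 2 → sp.

sp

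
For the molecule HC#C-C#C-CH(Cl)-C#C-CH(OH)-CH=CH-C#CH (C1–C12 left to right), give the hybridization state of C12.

sp

C12 is sp: 2 σ bonds, plus two π bonds, 2 electron-density regions.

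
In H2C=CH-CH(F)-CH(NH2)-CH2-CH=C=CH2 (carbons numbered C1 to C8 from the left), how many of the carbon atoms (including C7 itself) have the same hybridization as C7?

1

C7 is sp (two π bonds).
C1: sp2
C2: sp2
C3: sp3
C4: sp3
C5: sp3
C6: sp2
C7: sp ✓
C8: sp2
1 carbon is sp.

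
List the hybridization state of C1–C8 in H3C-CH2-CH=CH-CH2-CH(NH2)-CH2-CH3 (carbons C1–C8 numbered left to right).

C1 sp3, C2 sp3, C3 sp2, C4 sp2, C5 sp3, C6 sp3, C7 sp3, C8 sp3

C1 has 4 σ bonds: steric number 4 → sp3.
C2 carries 4 σ bonds, giving a steric number of 4, so it is sp3.
C3 — 3 σ bonds, plus one π bond. Steric number 3, so sp2.
C4 (3 σ bonds, plus one π bond) has steric number 3: sp2.
C5 is sp3: 4 σ bonds, 4 electron-density regions.
C6 — 4 σ bonds. Steric number 4, so sp3.
C7 (4 σ bonds) has steric number 4: sp3.
C8 (4 σ bonds) has steric number 4: sp3.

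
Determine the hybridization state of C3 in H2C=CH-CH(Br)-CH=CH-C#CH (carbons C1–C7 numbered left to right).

sp3

C3: 4 σ bonds — 4 electron domains, sp3.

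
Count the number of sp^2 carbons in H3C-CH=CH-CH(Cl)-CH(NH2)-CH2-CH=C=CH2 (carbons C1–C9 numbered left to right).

C1: sp3
C2: sp2 ✓
C3: sp2 ✓
C4: sp3
C5: sp3
C6: sp3
C7: sp2 ✓
C8: sp
C9: sp2 ✓
C2, C3, C7, C9 → 4 sp2 carbons.

4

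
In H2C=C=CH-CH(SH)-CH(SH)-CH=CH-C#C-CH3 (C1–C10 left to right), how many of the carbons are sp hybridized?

3

C1: sp2
C2: sp ✓
C3: sp2
C4: sp3
C5: sp3
C6: sp2
C7: sp2
C8: sp ✓
C9: sp ✓
C10: sp3
C2, C8, C9 → 3 sp carbons.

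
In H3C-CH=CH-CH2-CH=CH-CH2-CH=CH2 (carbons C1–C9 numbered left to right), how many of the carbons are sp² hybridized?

6

C1: sp3
C2: sp2 ✓
C3: sp2 ✓
C4: sp3
C5: sp2 ✓
C6: sp2 ✓
C7: sp3
C8: sp2 ✓
C9: sp2 ✓
C2, C3, C5, C6, C8, C9 → 6 sp2 carbons.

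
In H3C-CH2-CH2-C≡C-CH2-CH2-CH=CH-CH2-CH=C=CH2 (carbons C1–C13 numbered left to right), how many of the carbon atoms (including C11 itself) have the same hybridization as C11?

4

C11 is sp2 (one π bond).
C1: sp3
C2: sp3
C3: sp3
C4: sp
C5: sp
C6: sp3
C7: sp3
C8: sp2 ✓
C9: sp2 ✓
C10: sp3
C11: sp2 ✓
C12: sp
C13: sp2 ✓
4 carbons are sp2.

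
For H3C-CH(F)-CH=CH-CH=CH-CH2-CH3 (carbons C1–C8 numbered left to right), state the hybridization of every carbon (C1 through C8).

C1 sp3, C2 sp3, C3 sp2, C4 sp2, C5 sp2, C6 sp2, C7 sp3, C8 sp3

C1 is sp3: 4 σ bonds, 4 electron-density regions.
C2 carries 4 σ bonds, giving a steric number of 4, so it is sp3.
C3 — 3 σ bonds, plus one π bond. Steric number 3, so sp2.
C4 carries 3 σ bonds, plus one π bond, giving a steric number of 3, so it is sp2.
C5 has 3 σ bonds, plus one π bond: steric number 3 → sp2.
C6 has 3 σ bonds, plus one π bond: steric number 3 → sp2.
C7 — 4 σ bonds. Steric number 4, so sp3.
C8 carries 4 σ bonds, giving a steric number of 4, so it is sp3.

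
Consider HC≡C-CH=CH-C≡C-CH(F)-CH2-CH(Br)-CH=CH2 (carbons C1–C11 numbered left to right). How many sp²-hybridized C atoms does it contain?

4

C1: sp
C2: sp
C3: sp2 ✓
C4: sp2 ✓
C5: sp
C6: sp
C7: sp3
C8: sp3
C9: sp3
C10: sp2 ✓
C11: sp2 ✓
C3, C4, C10, C11 → 4 sp2 carbons.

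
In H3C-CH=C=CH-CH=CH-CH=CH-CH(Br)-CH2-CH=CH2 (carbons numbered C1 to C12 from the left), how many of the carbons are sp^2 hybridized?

C1: sp3
C2: sp2 ✓
C3: sp
C4: sp2 ✓
C5: sp2 ✓
C6: sp2 ✓
C7: sp2 ✓
C8: sp2 ✓
C9: sp3
C10: sp3
C11: sp2 ✓
C12: sp2 ✓
C2, C4, C5, C6, C7, C8, C11, C12 → 8 sp2 carbons.

8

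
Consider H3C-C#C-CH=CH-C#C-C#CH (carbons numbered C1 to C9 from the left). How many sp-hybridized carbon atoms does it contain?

6

C1: sp3
C2: sp ✓
C3: sp ✓
C4: sp2
C5: sp2
C6: sp ✓
C7: sp ✓
C8: sp ✓
C9: sp ✓
C2, C3, C6, C7, C8, C9 → 6 sp carbons.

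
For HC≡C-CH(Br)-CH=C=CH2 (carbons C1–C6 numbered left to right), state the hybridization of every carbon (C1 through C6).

C1 sp, C2 sp, C3 sp3, C4 sp2, C5 sp, C6 sp2

C1 carries 2 σ bonds, plus two π bonds, giving a steric number of 2, so it is sp.
C2 carries 2 σ bonds, plus two π bonds, giving a steric number of 2, so it is sp.
C3 — 4 σ bonds. Steric number 4, so sp3.
C4 (3 σ bonds, plus one π bond) has steric number 3: sp2.
C5: 2 σ bonds, plus two π bonds — 2 electron domains, sp.
C6: 3 σ bonds, plus one π bond — 3 electron domains, sp2.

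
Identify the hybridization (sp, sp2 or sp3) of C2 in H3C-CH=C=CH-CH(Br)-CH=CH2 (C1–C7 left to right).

sp²

C2: 3 σ bonds, plus one π bond — 3 electron domains, sp2.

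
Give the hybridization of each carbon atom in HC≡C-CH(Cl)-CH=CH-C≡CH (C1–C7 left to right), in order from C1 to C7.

C1 sp, C2 sp, C3 sp3, C4 sp2, C5 sp2, C6 sp, C7 sp

C1 — 2 σ bonds, plus two π bonds. Steric number 2, so sp.
C2 (2 σ bonds, plus two π bonds) has steric number 2: sp.
C3: 4 σ bonds; 4 regions of electron density → sp3.
C4 is sp2: 3 σ bonds, plus one π bond, 3 electron-density regions.
C5: 3 σ bonds, plus one π bond — 3 electron domains, sp2.
C6 (2 σ bonds, plus two π bonds) has steric number 2: sp.
C7 — 2 σ bonds, plus two π bonds. Steric number 2, so sp.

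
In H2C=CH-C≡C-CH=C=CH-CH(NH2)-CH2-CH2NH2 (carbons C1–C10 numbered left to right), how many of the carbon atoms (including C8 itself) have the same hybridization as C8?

C8 is sp3 (only σ bonds).
C1: sp2
C2: sp2
C3: sp
C4: sp
C5: sp2
C6: sp
C7: sp2
C8: sp3 ✓
C9: sp3 ✓
C10: sp3 ✓
3 carbons are sp3.

3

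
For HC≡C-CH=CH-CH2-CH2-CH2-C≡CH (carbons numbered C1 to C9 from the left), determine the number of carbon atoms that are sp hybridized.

4

C1: sp ✓
C2: sp ✓
C3: sp2
C4: sp2
C5: sp3
C6: sp3
C7: sp3
C8: sp ✓
C9: sp ✓
C1, C2, C8, C9 → 4 sp carbons.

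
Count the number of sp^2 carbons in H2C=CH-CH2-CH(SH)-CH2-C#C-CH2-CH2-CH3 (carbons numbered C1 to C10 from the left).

C1: sp2 ✓
C2: sp2 ✓
C3: sp3
C4: sp3
C5: sp3
C6: sp
C7: sp
C8: sp3
C9: sp3
C10: sp3
C1, C2 → 2 sp2 carbons.

2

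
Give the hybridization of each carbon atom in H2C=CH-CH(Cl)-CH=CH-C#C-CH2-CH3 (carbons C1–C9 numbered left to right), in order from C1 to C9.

C1 sp2, C2 sp2, C3 sp3, C4 sp2, C5 sp2, C6 sp, C7 sp, C8 sp3, C9 sp3

C1: 3 σ bonds, plus one π bond — 3 electron domains, sp2.
C2 is sp2: 3 σ bonds, plus one π bond, 3 electron-density regions.
C3 carries 4 σ bonds, giving a steric number of 4, so it is sp3.
C4: 3 σ bonds, plus one π bond; 3 regions of electron density → sp2.
C5 carries 3 σ bonds, plus one π bond, giving a steric number of 3, so it is sp2.
C6: 2 σ bonds, plus two π bonds — 2 electron domains, sp.
C7 is sp: 2 σ bonds, plus two π bonds, 2 electron-density regions.
C8 is sp3: 4 σ bonds, 4 electron-density regions.
C9: 4 σ bonds; 4 regions of electron density → sp3.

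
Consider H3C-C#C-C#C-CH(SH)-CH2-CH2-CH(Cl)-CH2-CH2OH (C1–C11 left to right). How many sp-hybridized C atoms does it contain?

C1: sp3
C2: sp ✓
C3: sp ✓
C4: sp ✓
C5: sp ✓
C6: sp3
C7: sp3
C8: sp3
C9: sp3
C10: sp3
C11: sp3
C2, C3, C4, C5 → 4 sp carbons.

4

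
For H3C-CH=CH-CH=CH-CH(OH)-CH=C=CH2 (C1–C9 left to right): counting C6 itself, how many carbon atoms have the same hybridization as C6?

2

C6 is sp3 (only σ bonds).
C1: sp3 ✓
C2: sp2
C3: sp2
C4: sp2
C5: sp2
C6: sp3 ✓
C7: sp2
C8: sp
C9: sp2
2 carbons are sp3.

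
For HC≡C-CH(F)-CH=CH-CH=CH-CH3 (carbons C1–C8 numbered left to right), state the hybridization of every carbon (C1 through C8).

C1 sp, C2 sp, C3 sp3, C4 sp2, C5 sp2, C6 sp2, C7 sp2, C8 sp3

C1 is sp: 2 σ bonds, plus two π bonds, 2 electron-density regions.
C2 carries 2 σ bonds, plus two π bonds, giving a steric number of 2, so it is sp.
C3 is sp3: 4 σ bonds, 4 electron-density regions.
C4 — 3 σ bonds, plus one π bond. Steric number 3, so sp2.
C5: 3 σ bonds, plus one π bond — 3 electron domains, sp2.
C6 is sp2: 3 σ bonds, plus one π bond, 3 electron-density regions.
C7 carries 3 σ bonds, plus one π bond, giving a steric number of 3, so it is sp2.
C8 — 4 σ bonds. Steric number 4, so sp3.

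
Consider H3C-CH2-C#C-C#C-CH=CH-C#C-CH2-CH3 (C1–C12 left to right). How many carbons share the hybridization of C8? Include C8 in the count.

C8 is sp2 (one π bond).
C1: sp3
C2: sp3
C3: sp
C4: sp
C5: sp
C6: sp
C7: sp2 ✓
C8: sp2 ✓
C9: sp
C10: sp
C11: sp3
C12: sp3
2 carbons are sp2.

2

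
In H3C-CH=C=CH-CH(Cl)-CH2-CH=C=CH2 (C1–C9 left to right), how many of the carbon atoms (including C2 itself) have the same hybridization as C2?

4

C2 is sp2 (one π bond).
C1: sp3
C2: sp2 ✓
C3: sp
C4: sp2 ✓
C5: sp3
C6: sp3
C7: sp2 ✓
C8: sp
C9: sp2 ✓
4 carbons are sp2.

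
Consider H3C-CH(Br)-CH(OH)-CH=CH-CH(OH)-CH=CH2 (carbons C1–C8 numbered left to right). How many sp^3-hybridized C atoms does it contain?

C1: sp3 ✓
C2: sp3 ✓
C3: sp3 ✓
C4: sp2
C5: sp2
C6: sp3 ✓
C7: sp2
C8: sp2
C1, C2, C3, C6 → 4 sp3 carbons.

4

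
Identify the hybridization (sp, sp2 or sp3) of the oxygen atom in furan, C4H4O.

sp^2

One O lone pair is in the aromatic π system (p orbital), the other is in an sp2 hybrid in the ring plane; O has two σ bonds + one in-plane lone pair → sp2.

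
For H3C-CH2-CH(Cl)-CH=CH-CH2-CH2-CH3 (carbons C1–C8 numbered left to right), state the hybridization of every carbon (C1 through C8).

C1 sp3, C2 sp3, C3 sp3, C4 sp2, C5 sp2, C6 sp3, C7 sp3, C8 sp3

C1: 4 σ bonds — 4 electron domains, sp3.
C2: 4 σ bonds — 4 electron domains, sp3.
C3 (4 σ bonds) has steric number 4: sp3.
C4 — 3 σ bonds, plus one π bond. Steric number 3, so sp2.
C5 (3 σ bonds, plus one π bond) has steric number 3: sp2.
C6 carries 4 σ bonds, giving a steric number of 4, so it is sp3.
C7: 4 σ bonds; 4 regions of electron density → sp3.
C8: 4 σ bonds; 4 regions of electron density → sp3.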